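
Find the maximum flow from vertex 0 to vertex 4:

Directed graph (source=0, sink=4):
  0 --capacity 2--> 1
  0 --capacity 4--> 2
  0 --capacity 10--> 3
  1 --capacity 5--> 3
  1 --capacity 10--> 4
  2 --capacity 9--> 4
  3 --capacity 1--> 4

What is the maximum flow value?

Computing max flow:
  Flow on (0->1): 2/2
  Flow on (0->2): 4/4
  Flow on (0->3): 1/10
  Flow on (1->4): 2/10
  Flow on (2->4): 4/9
  Flow on (3->4): 1/1
Maximum flow = 7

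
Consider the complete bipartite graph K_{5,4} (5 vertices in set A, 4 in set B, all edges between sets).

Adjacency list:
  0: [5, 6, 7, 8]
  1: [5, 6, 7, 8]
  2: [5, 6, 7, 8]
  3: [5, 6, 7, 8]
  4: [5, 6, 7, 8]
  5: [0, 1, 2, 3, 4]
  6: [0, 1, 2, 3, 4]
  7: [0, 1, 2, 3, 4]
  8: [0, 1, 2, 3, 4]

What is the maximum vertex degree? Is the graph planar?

Set-A vertices have degree 4; set-B vertices have degree 5. Maximum degree = max(5,4) = 5.
K_{5,4} contains K_{3,3} as a subgraph (since both sides have >= 3 vertices); by Kuratowski's theorem it is not planar.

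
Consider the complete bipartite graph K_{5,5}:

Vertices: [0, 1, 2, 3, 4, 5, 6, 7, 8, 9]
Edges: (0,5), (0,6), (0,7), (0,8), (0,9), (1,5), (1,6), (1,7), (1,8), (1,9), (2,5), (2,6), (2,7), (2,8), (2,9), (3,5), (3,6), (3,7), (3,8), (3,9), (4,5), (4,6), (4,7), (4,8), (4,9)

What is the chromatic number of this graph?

K_{5,5} is bipartite: vertices split into two independent sets of size 5 and 5.
Color one set 0, the other 1. No adjacent vertices share a color.
Chromatic number = 2.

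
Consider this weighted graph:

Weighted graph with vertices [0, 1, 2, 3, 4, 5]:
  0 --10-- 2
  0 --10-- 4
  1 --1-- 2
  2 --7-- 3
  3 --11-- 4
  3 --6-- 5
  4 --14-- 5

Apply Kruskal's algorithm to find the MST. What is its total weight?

Applying Kruskal's algorithm (sort edges by weight, add if no cycle):
  Add (1,2) w=1
  Add (3,5) w=6
  Add (2,3) w=7
  Add (0,4) w=10
  Add (0,2) w=10
  Skip (3,4) w=11 (creates cycle)
  Skip (4,5) w=14 (creates cycle)
MST weight = 34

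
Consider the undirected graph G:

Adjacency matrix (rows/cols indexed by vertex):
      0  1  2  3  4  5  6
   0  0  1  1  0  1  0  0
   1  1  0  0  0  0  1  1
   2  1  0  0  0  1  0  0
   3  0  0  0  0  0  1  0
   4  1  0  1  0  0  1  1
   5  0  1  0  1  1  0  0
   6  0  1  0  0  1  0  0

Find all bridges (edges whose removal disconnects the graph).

A bridge is an edge whose removal increases the number of connected components.
Bridges found: (3,5)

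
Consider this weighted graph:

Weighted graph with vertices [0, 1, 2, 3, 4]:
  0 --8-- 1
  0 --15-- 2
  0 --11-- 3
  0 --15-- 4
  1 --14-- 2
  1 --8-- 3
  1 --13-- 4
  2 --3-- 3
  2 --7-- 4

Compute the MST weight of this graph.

Applying Kruskal's algorithm (sort edges by weight, add if no cycle):
  Add (2,3) w=3
  Add (2,4) w=7
  Add (0,1) w=8
  Add (1,3) w=8
  Skip (0,3) w=11 (creates cycle)
  Skip (1,4) w=13 (creates cycle)
  Skip (1,2) w=14 (creates cycle)
  Skip (0,4) w=15 (creates cycle)
  Skip (0,2) w=15 (creates cycle)
MST weight = 26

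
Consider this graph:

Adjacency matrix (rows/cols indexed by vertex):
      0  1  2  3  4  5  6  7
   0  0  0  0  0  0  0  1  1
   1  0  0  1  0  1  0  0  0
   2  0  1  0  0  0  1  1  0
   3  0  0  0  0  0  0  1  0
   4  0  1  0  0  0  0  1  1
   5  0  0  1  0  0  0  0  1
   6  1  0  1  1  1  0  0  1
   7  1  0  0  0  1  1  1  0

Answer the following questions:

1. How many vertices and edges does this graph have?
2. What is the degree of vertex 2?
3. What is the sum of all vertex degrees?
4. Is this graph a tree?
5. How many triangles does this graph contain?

Count: 8 vertices, 11 edges.
Vertex 2 has neighbors [1, 5, 6], degree = 3.
Handshaking lemma: 2 * 11 = 22.
A tree on 8 vertices has 7 edges. This graph has 11 edges (4 extra). Not a tree.
Number of triangles = 2.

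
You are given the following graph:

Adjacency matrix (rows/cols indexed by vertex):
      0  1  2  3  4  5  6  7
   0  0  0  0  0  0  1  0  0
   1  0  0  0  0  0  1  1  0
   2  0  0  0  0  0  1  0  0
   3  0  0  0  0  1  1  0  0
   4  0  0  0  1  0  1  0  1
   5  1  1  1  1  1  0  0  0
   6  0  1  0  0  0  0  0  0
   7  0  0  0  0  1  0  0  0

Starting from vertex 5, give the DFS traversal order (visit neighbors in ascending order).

DFS from vertex 5 (neighbors processed in ascending order):
Visit order: 5, 0, 1, 6, 2, 3, 4, 7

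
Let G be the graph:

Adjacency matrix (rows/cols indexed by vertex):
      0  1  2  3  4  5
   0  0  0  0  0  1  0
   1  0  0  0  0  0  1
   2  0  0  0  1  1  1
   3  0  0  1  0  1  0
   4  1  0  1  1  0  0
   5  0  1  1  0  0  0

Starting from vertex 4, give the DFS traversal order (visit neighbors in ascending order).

DFS from vertex 4 (neighbors processed in ascending order):
Visit order: 4, 0, 2, 3, 5, 1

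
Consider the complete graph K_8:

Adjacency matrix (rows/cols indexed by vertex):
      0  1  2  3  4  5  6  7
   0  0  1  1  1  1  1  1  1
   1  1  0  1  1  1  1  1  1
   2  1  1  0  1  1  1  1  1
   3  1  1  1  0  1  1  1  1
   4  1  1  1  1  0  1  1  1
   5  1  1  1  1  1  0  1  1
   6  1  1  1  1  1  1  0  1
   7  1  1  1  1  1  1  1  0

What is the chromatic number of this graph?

In K_8, every vertex is adjacent to every other vertex.
Each vertex needs a unique color.
Chromatic number = 8.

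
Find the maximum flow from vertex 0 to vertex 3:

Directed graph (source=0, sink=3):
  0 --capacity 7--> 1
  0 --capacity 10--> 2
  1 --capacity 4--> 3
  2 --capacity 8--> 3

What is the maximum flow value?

Computing max flow:
  Flow on (0->1): 4/7
  Flow on (0->2): 8/10
  Flow on (1->3): 4/4
  Flow on (2->3): 8/8
Maximum flow = 12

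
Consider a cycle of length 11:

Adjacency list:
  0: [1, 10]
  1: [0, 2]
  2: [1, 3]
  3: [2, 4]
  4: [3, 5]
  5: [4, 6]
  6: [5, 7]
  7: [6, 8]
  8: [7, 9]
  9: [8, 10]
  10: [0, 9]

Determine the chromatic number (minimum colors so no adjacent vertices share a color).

This is an odd cycle (C_11). Odd cycles are not bipartite (any 2-coloring forces two adjacent vertices to match), and 3 colors suffice.
Chromatic number = 3.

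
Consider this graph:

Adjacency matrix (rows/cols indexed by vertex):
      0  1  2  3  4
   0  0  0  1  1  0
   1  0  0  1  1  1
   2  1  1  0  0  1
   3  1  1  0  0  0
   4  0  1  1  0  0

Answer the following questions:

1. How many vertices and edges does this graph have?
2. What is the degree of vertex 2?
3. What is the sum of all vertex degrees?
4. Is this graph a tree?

Count: 5 vertices, 6 edges.
Vertex 2 has neighbors [0, 1, 4], degree = 3.
Handshaking lemma: 2 * 6 = 12.
A tree on 5 vertices has 4 edges. This graph has 6 edges (2 extra). Not a tree.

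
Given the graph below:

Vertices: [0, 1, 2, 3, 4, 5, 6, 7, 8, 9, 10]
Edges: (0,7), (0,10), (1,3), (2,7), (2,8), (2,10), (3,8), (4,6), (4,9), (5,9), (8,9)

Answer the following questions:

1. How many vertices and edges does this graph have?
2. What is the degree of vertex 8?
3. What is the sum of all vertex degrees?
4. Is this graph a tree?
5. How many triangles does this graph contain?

Count: 11 vertices, 11 edges.
Vertex 8 has neighbors [2, 3, 9], degree = 3.
Handshaking lemma: 2 * 11 = 22.
A tree on 11 vertices has 10 edges. This graph has 11 edges (1 extra). Not a tree.
Number of triangles = 0.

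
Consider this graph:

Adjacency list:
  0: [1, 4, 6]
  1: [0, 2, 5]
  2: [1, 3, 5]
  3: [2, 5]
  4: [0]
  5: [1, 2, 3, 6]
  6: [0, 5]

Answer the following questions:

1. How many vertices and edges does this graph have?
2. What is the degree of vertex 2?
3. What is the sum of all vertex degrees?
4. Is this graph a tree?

Count: 7 vertices, 9 edges.
Vertex 2 has neighbors [1, 3, 5], degree = 3.
Handshaking lemma: 2 * 9 = 18.
A tree on 7 vertices has 6 edges. This graph has 9 edges (3 extra). Not a tree.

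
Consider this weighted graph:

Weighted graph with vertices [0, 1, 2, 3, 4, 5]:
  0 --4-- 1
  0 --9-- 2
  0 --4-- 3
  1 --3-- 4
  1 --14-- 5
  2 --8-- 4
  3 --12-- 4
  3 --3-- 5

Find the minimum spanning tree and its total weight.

Applying Kruskal's algorithm (sort edges by weight, add if no cycle):
  Add (1,4) w=3
  Add (3,5) w=3
  Add (0,1) w=4
  Add (0,3) w=4
  Add (2,4) w=8
  Skip (0,2) w=9 (creates cycle)
  Skip (3,4) w=12 (creates cycle)
  Skip (1,5) w=14 (creates cycle)
MST weight = 22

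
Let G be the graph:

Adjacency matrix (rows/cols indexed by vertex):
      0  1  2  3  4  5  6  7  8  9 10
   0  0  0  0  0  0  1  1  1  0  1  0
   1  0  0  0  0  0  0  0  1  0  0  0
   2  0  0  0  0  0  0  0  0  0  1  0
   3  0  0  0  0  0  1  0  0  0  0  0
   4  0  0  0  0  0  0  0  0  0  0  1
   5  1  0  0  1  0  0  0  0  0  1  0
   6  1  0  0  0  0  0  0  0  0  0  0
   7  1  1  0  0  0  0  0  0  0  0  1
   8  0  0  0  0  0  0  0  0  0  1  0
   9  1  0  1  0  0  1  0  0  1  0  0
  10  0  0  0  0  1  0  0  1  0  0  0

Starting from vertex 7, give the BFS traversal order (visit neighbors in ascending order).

BFS from vertex 7 (neighbors processed in ascending order):
Visit order: 7, 0, 1, 10, 5, 6, 9, 4, 3, 2, 8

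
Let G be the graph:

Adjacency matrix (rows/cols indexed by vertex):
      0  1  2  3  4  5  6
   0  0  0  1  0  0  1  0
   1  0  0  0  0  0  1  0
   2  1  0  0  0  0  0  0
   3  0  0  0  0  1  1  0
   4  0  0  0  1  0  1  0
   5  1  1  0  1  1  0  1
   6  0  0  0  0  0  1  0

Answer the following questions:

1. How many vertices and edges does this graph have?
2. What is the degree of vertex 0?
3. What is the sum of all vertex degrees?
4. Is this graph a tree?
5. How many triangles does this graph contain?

Count: 7 vertices, 7 edges.
Vertex 0 has neighbors [2, 5], degree = 2.
Handshaking lemma: 2 * 7 = 14.
A tree on 7 vertices has 6 edges. This graph has 7 edges (1 extra). Not a tree.
Number of triangles = 1.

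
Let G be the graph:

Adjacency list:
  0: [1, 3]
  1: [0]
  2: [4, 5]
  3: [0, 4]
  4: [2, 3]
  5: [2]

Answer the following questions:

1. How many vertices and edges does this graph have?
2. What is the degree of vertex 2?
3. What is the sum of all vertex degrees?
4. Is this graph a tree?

Count: 6 vertices, 5 edges.
Vertex 2 has neighbors [4, 5], degree = 2.
Handshaking lemma: 2 * 5 = 10.
A graph is a tree iff it is connected and has exactly n-1 edges. This graph is connected (all 6 vertices in one component) and has 6-1 = 5 edges. It is a tree.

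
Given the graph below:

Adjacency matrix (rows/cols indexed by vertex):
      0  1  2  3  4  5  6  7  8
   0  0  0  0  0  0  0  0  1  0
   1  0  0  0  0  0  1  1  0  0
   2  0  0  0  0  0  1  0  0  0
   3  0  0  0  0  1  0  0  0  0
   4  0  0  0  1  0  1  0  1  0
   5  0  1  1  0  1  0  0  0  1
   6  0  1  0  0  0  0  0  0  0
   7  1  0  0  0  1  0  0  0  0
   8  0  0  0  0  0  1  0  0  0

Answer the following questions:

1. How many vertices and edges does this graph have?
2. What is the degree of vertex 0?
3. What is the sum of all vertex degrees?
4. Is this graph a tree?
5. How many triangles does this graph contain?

Count: 9 vertices, 8 edges.
Vertex 0 has neighbors [7], degree = 1.
Handshaking lemma: 2 * 8 = 16.
A graph is a tree iff it is connected and has exactly n-1 edges. This graph is connected (all 9 vertices in one component) and has 9-1 = 8 edges. It is a tree.
Number of triangles = 0.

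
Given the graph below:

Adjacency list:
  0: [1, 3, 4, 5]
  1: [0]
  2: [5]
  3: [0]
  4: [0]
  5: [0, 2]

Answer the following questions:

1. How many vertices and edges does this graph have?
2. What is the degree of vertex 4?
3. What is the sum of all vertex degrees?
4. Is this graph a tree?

Count: 6 vertices, 5 edges.
Vertex 4 has neighbors [0], degree = 1.
Handshaking lemma: 2 * 5 = 10.
A graph is a tree iff it is connected and has exactly n-1 edges. This graph is connected (all 6 vertices in one component) and has 6-1 = 5 edges. It is a tree.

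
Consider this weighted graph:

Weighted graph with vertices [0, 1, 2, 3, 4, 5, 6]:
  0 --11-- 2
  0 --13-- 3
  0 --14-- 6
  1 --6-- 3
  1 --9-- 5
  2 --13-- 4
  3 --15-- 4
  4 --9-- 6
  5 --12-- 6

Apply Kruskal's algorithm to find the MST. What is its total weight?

Applying Kruskal's algorithm (sort edges by weight, add if no cycle):
  Add (1,3) w=6
  Add (1,5) w=9
  Add (4,6) w=9
  Add (0,2) w=11
  Add (5,6) w=12
  Add (0,3) w=13
  Skip (2,4) w=13 (creates cycle)
  Skip (0,6) w=14 (creates cycle)
  Skip (3,4) w=15 (creates cycle)
MST weight = 60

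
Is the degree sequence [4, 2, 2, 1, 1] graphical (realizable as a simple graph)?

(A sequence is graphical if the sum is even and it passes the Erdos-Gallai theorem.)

Sum of degrees = 10. Sum is even and passes Erdos-Gallai. The sequence IS graphical.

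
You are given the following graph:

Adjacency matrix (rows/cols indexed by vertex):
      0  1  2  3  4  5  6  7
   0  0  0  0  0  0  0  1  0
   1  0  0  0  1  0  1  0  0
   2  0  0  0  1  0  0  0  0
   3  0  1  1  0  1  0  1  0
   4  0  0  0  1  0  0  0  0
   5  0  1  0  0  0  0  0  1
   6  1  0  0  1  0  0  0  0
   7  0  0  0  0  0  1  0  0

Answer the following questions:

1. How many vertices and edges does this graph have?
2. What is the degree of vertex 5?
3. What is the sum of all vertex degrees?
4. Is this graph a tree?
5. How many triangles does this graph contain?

Count: 8 vertices, 7 edges.
Vertex 5 has neighbors [1, 7], degree = 2.
Handshaking lemma: 2 * 7 = 14.
A graph is a tree iff it is connected and has exactly n-1 edges. This graph is connected (all 8 vertices in one component) and has 8-1 = 7 edges. It is a tree.
Number of triangles = 0.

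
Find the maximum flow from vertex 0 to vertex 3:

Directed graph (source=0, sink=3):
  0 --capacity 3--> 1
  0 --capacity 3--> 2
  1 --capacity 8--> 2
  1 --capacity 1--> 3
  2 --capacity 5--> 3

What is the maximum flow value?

Computing max flow:
  Flow on (0->1): 3/3
  Flow on (0->2): 3/3
  Flow on (1->2): 2/8
  Flow on (1->3): 1/1
  Flow on (2->3): 5/5
Maximum flow = 6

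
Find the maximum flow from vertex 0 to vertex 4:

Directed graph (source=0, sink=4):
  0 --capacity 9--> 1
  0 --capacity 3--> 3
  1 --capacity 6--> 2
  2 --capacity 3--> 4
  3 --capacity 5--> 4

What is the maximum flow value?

Computing max flow:
  Flow on (0->1): 3/9
  Flow on (0->3): 3/3
  Flow on (1->2): 3/6
  Flow on (2->4): 3/3
  Flow on (3->4): 3/5
Maximum flow = 6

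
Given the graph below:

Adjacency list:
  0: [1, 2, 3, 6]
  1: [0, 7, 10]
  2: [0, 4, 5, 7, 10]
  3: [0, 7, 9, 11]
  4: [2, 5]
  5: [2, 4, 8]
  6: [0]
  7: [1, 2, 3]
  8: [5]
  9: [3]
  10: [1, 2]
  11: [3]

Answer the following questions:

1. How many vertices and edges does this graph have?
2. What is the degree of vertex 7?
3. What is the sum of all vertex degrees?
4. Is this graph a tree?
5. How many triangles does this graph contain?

Count: 12 vertices, 15 edges.
Vertex 7 has neighbors [1, 2, 3], degree = 3.
Handshaking lemma: 2 * 15 = 30.
A tree on 12 vertices has 11 edges. This graph has 15 edges (4 extra). Not a tree.
Number of triangles = 1.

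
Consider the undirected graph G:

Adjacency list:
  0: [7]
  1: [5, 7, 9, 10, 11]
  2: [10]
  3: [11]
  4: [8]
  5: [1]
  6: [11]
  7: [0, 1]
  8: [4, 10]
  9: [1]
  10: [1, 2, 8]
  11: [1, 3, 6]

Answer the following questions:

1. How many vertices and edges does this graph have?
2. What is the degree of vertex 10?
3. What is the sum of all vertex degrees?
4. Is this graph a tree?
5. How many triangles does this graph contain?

Count: 12 vertices, 11 edges.
Vertex 10 has neighbors [1, 2, 8], degree = 3.
Handshaking lemma: 2 * 11 = 22.
A graph is a tree iff it is connected and has exactly n-1 edges. This graph is connected (all 12 vertices in one component) and has 12-1 = 11 edges. It is a tree.
Number of triangles = 0.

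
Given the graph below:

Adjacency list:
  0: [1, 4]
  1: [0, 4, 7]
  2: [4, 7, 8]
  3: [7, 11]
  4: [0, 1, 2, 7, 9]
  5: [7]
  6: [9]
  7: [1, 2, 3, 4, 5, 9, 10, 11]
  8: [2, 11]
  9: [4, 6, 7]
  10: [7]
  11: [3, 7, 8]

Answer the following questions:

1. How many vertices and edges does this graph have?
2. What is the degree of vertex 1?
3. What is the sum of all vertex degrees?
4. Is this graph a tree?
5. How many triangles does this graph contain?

Count: 12 vertices, 17 edges.
Vertex 1 has neighbors [0, 4, 7], degree = 3.
Handshaking lemma: 2 * 17 = 34.
A tree on 12 vertices has 11 edges. This graph has 17 edges (6 extra). Not a tree.
Number of triangles = 5.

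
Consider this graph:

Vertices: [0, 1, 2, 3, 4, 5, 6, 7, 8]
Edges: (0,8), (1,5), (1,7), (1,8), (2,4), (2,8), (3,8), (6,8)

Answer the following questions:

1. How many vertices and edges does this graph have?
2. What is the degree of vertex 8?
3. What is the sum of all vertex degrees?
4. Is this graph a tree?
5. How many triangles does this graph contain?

Count: 9 vertices, 8 edges.
Vertex 8 has neighbors [0, 1, 2, 3, 6], degree = 5.
Handshaking lemma: 2 * 8 = 16.
A graph is a tree iff it is connected and has exactly n-1 edges. This graph is connected (all 9 vertices in one component) and has 9-1 = 8 edges. It is a tree.
Number of triangles = 0.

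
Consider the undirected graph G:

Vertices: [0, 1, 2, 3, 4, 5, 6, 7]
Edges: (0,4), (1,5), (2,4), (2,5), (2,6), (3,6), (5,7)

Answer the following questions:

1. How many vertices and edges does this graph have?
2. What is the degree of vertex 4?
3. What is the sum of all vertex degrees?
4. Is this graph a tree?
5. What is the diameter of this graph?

Count: 8 vertices, 7 edges.
Vertex 4 has neighbors [0, 2], degree = 2.
Handshaking lemma: 2 * 7 = 14.
A graph is a tree iff it is connected and has exactly n-1 edges. This graph is connected (all 8 vertices in one component) and has 8-1 = 7 edges. It is a tree.
Diameter (longest shortest path) = 4.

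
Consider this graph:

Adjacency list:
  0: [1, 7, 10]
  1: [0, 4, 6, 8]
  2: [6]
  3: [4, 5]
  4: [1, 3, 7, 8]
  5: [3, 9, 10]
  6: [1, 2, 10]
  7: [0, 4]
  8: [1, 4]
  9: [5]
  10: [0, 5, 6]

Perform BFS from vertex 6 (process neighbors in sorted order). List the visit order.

BFS from vertex 6 (neighbors processed in ascending order):
Visit order: 6, 1, 2, 10, 0, 4, 8, 5, 7, 3, 9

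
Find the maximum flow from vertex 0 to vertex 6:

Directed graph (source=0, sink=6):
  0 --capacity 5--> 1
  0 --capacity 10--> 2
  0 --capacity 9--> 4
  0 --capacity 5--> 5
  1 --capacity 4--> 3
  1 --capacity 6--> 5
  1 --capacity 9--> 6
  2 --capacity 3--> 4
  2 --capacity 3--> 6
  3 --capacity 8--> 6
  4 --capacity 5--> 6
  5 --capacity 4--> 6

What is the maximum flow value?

Computing max flow:
  Flow on (0->1): 5/5
  Flow on (0->2): 6/10
  Flow on (0->4): 2/9
  Flow on (0->5): 4/5
  Flow on (1->6): 5/9
  Flow on (2->4): 3/3
  Flow on (2->6): 3/3
  Flow on (4->6): 5/5
  Flow on (5->6): 4/4
Maximum flow = 17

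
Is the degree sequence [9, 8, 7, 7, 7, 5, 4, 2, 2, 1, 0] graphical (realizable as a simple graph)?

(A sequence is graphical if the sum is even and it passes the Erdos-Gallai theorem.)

Sum of degrees = 52. Sum is even but fails Erdos-Gallai. The sequence is NOT graphical.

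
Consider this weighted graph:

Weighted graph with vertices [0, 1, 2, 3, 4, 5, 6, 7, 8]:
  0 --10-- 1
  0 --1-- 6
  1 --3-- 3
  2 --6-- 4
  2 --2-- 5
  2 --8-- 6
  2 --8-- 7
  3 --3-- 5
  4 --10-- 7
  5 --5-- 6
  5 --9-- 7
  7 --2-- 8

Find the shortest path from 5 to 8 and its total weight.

Using Dijkstra's algorithm from vertex 5:
Shortest path: 5 -> 7 -> 8
Total weight: 9 + 2 = 11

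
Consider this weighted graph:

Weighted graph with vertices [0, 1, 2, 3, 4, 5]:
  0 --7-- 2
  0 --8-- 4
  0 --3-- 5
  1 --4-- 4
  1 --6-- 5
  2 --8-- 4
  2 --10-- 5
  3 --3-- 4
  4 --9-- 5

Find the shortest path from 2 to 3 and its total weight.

Using Dijkstra's algorithm from vertex 2:
Shortest path: 2 -> 4 -> 3
Total weight: 8 + 3 = 11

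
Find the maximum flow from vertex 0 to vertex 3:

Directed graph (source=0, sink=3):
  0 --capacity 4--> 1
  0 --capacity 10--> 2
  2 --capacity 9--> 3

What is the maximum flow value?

Computing max flow:
  Flow on (0->2): 9/10
  Flow on (2->3): 9/9
Maximum flow = 9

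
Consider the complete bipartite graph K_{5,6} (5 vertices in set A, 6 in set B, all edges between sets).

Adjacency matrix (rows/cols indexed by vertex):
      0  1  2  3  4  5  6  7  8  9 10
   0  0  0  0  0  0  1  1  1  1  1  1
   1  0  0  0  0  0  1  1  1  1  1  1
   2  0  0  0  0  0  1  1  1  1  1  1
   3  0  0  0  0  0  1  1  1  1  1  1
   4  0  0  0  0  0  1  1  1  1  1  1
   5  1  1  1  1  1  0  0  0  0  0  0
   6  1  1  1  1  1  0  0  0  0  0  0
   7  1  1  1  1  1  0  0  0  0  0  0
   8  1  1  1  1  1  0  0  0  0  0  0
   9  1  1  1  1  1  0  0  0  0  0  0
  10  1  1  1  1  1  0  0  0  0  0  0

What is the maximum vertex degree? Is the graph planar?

Set-A vertices have degree 6; set-B vertices have degree 5. Maximum degree = max(5,6) = 6.
K_{5,6} contains K_{3,3} as a subgraph (since both sides have >= 3 vertices); by Kuratowski's theorem it is not planar.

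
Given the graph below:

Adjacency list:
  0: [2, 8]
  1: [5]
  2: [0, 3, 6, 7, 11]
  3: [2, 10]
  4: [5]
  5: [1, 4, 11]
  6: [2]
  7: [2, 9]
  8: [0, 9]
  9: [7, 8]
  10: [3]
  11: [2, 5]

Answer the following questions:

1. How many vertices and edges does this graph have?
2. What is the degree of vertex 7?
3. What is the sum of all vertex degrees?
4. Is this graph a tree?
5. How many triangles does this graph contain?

Count: 12 vertices, 12 edges.
Vertex 7 has neighbors [2, 9], degree = 2.
Handshaking lemma: 2 * 12 = 24.
A tree on 12 vertices has 11 edges. This graph has 12 edges (1 extra). Not a tree.
Number of triangles = 0.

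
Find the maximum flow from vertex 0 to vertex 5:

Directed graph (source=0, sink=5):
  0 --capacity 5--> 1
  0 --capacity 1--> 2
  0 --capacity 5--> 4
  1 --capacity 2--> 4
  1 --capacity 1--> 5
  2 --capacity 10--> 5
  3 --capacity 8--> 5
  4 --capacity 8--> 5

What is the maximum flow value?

Computing max flow:
  Flow on (0->1): 3/5
  Flow on (0->2): 1/1
  Flow on (0->4): 5/5
  Flow on (1->4): 2/2
  Flow on (1->5): 1/1
  Flow on (2->5): 1/10
  Flow on (4->5): 7/8
Maximum flow = 9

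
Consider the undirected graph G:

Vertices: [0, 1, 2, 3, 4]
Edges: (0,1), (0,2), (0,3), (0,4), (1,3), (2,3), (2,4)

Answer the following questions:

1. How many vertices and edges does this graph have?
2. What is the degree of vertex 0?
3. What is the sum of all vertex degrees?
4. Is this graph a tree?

Count: 5 vertices, 7 edges.
Vertex 0 has neighbors [1, 2, 3, 4], degree = 4.
Handshaking lemma: 2 * 7 = 14.
A tree on 5 vertices has 4 edges. This graph has 7 edges (3 extra). Not a tree.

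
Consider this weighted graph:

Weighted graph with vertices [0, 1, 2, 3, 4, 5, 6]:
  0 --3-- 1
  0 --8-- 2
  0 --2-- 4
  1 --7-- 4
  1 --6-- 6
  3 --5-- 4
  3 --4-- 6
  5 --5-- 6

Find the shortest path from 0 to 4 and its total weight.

Using Dijkstra's algorithm from vertex 0:
Shortest path: 0 -> 4
Total weight: 2 = 2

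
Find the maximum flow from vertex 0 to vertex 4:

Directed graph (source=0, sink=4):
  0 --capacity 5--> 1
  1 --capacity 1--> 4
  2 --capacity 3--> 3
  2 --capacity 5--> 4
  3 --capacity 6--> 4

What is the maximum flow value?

Computing max flow:
  Flow on (0->1): 1/5
  Flow on (1->4): 1/1
Maximum flow = 1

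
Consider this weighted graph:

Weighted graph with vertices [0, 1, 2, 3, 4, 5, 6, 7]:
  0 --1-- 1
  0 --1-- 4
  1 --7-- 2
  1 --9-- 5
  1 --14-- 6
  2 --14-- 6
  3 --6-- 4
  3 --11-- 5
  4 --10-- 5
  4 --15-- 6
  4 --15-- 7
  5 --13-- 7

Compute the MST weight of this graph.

Applying Kruskal's algorithm (sort edges by weight, add if no cycle):
  Add (0,4) w=1
  Add (0,1) w=1
  Add (3,4) w=6
  Add (1,2) w=7
  Add (1,5) w=9
  Skip (4,5) w=10 (creates cycle)
  Skip (3,5) w=11 (creates cycle)
  Add (5,7) w=13
  Add (1,6) w=14
  Skip (2,6) w=14 (creates cycle)
  Skip (4,6) w=15 (creates cycle)
  Skip (4,7) w=15 (creates cycle)
MST weight = 51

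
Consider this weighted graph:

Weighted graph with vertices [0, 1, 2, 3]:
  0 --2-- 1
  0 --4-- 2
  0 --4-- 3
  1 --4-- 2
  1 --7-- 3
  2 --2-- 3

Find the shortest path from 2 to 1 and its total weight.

Using Dijkstra's algorithm from vertex 2:
Shortest path: 2 -> 1
Total weight: 4 = 4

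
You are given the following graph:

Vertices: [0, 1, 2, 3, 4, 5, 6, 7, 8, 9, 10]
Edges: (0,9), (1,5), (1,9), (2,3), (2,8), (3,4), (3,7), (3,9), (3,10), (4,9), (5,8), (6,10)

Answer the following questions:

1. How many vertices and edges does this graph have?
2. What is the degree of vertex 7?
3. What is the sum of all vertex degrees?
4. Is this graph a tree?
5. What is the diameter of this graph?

Count: 11 vertices, 12 edges.
Vertex 7 has neighbors [3], degree = 1.
Handshaking lemma: 2 * 12 = 24.
A tree on 11 vertices has 10 edges. This graph has 12 edges (2 extra). Not a tree.
Diameter (longest shortest path) = 5.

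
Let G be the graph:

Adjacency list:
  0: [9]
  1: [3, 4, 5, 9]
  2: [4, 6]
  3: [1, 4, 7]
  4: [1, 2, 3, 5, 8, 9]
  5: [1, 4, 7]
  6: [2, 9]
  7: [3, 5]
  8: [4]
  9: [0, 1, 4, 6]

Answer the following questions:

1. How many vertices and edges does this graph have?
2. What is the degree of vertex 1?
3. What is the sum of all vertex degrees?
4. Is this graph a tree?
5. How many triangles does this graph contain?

Count: 10 vertices, 14 edges.
Vertex 1 has neighbors [3, 4, 5, 9], degree = 4.
Handshaking lemma: 2 * 14 = 28.
A tree on 10 vertices has 9 edges. This graph has 14 edges (5 extra). Not a tree.
Number of triangles = 3.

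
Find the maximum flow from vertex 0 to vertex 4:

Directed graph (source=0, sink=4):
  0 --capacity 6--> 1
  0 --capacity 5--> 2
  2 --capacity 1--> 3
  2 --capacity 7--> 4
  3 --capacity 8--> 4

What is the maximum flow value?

Computing max flow:
  Flow on (0->2): 5/5
  Flow on (2->4): 5/7
Maximum flow = 5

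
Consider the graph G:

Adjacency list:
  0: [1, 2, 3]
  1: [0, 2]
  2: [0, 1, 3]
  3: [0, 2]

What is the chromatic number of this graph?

The graph has a maximum clique of size 3 (lower bound on chromatic number).
A valid 3-coloring: {0: 0, 1: 2, 2: 1, 3: 2}.
Chromatic number = 3.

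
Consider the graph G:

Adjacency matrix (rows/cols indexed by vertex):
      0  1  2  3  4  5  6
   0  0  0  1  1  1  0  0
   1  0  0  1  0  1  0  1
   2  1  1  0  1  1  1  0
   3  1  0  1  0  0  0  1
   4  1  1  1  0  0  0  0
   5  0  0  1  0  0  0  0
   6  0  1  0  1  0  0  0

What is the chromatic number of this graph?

The graph has a maximum clique of size 3 (lower bound on chromatic number).
A valid 3-coloring: {0: 1, 1: 1, 2: 0, 3: 2, 4: 2, 5: 1, 6: 0}.
Chromatic number = 3.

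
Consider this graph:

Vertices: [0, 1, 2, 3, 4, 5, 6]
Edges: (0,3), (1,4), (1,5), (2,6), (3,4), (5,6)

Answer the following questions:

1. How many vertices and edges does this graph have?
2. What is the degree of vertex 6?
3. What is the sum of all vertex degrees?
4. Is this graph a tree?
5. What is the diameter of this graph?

Count: 7 vertices, 6 edges.
Vertex 6 has neighbors [2, 5], degree = 2.
Handshaking lemma: 2 * 6 = 12.
A graph is a tree iff it is connected and has exactly n-1 edges. This graph is connected (all 7 vertices in one component) and has 7-1 = 6 edges. It is a tree.
Diameter (longest shortest path) = 6.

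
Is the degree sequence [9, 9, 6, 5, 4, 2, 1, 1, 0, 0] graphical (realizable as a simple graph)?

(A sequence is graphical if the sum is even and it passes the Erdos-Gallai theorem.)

Sum of degrees = 37. Sum is odd, so the sequence is NOT graphical.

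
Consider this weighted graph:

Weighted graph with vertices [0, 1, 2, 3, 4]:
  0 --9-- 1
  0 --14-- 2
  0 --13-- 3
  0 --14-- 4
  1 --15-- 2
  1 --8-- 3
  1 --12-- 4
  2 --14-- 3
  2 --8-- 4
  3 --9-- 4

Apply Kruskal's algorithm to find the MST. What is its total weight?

Applying Kruskal's algorithm (sort edges by weight, add if no cycle):
  Add (1,3) w=8
  Add (2,4) w=8
  Add (0,1) w=9
  Add (3,4) w=9
  Skip (1,4) w=12 (creates cycle)
  Skip (0,3) w=13 (creates cycle)
  Skip (0,2) w=14 (creates cycle)
  Skip (0,4) w=14 (creates cycle)
  Skip (2,3) w=14 (creates cycle)
  Skip (1,2) w=15 (creates cycle)
MST weight = 34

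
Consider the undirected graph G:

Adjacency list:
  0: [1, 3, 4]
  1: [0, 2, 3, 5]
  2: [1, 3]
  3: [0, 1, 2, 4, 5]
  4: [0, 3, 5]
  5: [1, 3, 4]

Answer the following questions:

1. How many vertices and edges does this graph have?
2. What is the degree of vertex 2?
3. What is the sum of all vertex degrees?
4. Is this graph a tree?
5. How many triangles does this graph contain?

Count: 6 vertices, 10 edges.
Vertex 2 has neighbors [1, 3], degree = 2.
Handshaking lemma: 2 * 10 = 20.
A tree on 6 vertices has 5 edges. This graph has 10 edges (5 extra). Not a tree.
Number of triangles = 5.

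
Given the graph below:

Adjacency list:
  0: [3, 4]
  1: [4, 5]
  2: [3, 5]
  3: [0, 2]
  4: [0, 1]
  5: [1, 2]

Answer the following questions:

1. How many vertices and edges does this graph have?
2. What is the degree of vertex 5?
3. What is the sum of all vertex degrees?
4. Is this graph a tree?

Count: 6 vertices, 6 edges.
Vertex 5 has neighbors [1, 2], degree = 2.
Handshaking lemma: 2 * 6 = 12.
A tree on 6 vertices has 5 edges. This graph has 6 edges (1 extra). Not a tree.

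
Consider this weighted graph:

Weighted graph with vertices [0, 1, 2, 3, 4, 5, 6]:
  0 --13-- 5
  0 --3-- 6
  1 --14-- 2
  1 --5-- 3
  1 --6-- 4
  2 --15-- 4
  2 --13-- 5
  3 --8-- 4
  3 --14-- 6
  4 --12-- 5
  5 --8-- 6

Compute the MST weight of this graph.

Applying Kruskal's algorithm (sort edges by weight, add if no cycle):
  Add (0,6) w=3
  Add (1,3) w=5
  Add (1,4) w=6
  Skip (3,4) w=8 (creates cycle)
  Add (5,6) w=8
  Add (4,5) w=12
  Skip (0,5) w=13 (creates cycle)
  Add (2,5) w=13
  Skip (1,2) w=14 (creates cycle)
  Skip (3,6) w=14 (creates cycle)
  Skip (2,4) w=15 (creates cycle)
MST weight = 47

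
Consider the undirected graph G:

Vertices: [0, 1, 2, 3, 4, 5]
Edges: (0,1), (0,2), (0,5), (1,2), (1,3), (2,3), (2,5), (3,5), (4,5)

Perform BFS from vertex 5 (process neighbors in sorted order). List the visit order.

BFS from vertex 5 (neighbors processed in ascending order):
Visit order: 5, 0, 2, 3, 4, 1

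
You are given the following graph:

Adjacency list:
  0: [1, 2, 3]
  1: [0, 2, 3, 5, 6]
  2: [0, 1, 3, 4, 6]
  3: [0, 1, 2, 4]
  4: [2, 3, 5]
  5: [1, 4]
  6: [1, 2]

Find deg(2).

Vertex 2 has neighbors [0, 1, 3, 4, 6], so deg(2) = 5.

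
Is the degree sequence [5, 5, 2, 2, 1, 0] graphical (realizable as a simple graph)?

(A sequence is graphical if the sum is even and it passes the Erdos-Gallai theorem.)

Sum of degrees = 15. Sum is odd, so the sequence is NOT graphical.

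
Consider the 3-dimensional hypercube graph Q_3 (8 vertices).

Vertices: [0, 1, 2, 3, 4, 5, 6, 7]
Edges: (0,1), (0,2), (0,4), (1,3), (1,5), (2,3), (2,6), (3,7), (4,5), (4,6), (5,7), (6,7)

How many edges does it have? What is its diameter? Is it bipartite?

The 3-dimensional hypercube Q_3 has 8 vertices and each vertex has degree 3.
Total edges = 8 * 3 / 2 = 12.
Diameter = 3 (max Hamming distance between binary labels).
Hypercubes are bipartite (partition by parity of binary representation).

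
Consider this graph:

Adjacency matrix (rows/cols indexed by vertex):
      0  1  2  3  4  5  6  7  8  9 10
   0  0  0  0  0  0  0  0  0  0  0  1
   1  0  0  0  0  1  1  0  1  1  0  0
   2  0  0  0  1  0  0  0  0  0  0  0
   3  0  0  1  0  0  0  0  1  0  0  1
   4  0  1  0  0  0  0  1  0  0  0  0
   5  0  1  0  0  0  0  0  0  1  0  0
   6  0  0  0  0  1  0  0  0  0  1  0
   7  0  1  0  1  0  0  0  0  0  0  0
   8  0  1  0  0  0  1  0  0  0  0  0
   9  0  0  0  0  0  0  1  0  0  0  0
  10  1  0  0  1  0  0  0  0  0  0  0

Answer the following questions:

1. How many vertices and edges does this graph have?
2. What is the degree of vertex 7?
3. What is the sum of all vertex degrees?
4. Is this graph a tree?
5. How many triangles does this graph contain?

Count: 11 vertices, 11 edges.
Vertex 7 has neighbors [1, 3], degree = 2.
Handshaking lemma: 2 * 11 = 22.
A tree on 11 vertices has 10 edges. This graph has 11 edges (1 extra). Not a tree.
Number of triangles = 1.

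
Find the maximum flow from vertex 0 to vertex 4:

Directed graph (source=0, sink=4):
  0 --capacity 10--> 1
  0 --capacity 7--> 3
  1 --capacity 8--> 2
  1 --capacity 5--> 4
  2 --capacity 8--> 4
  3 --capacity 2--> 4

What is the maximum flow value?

Computing max flow:
  Flow on (0->1): 10/10
  Flow on (0->3): 2/7
  Flow on (1->2): 5/8
  Flow on (1->4): 5/5
  Flow on (2->4): 5/8
  Flow on (3->4): 2/2
Maximum flow = 12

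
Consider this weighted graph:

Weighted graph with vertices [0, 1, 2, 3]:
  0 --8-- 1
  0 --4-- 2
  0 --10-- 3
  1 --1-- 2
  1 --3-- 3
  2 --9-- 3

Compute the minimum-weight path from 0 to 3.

Using Dijkstra's algorithm from vertex 0:
Shortest path: 0 -> 2 -> 1 -> 3
Total weight: 4 + 1 + 3 = 8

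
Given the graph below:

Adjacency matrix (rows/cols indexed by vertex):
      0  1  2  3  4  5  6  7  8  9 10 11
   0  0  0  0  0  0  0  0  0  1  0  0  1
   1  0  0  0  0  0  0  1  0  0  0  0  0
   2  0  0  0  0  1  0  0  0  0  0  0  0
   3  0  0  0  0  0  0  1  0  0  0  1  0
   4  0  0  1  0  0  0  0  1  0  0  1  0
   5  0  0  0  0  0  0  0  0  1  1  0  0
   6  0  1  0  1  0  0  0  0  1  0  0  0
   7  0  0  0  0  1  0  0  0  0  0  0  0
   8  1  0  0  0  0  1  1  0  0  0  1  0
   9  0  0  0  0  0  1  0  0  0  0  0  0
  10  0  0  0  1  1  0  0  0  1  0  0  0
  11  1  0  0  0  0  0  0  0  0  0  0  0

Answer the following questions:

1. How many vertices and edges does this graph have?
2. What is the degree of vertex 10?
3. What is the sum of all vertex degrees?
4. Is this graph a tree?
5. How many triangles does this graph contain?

Count: 12 vertices, 12 edges.
Vertex 10 has neighbors [3, 4, 8], degree = 3.
Handshaking lemma: 2 * 12 = 24.
A tree on 12 vertices has 11 edges. This graph has 12 edges (1 extra). Not a tree.
Number of triangles = 0.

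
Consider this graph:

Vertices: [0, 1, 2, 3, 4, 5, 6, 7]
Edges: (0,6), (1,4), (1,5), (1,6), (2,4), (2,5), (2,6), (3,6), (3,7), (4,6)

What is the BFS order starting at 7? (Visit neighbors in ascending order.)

BFS from vertex 7 (neighbors processed in ascending order):
Visit order: 7, 3, 6, 0, 1, 2, 4, 5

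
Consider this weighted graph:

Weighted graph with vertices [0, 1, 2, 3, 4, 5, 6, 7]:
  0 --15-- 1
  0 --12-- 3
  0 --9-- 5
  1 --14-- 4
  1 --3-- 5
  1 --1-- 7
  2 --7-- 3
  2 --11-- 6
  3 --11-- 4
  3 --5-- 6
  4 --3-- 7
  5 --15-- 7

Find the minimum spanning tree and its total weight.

Applying Kruskal's algorithm (sort edges by weight, add if no cycle):
  Add (1,7) w=1
  Add (1,5) w=3
  Add (4,7) w=3
  Add (3,6) w=5
  Add (2,3) w=7
  Add (0,5) w=9
  Skip (2,6) w=11 (creates cycle)
  Add (3,4) w=11
  Skip (0,3) w=12 (creates cycle)
  Skip (1,4) w=14 (creates cycle)
  Skip (0,1) w=15 (creates cycle)
  Skip (5,7) w=15 (creates cycle)
MST weight = 39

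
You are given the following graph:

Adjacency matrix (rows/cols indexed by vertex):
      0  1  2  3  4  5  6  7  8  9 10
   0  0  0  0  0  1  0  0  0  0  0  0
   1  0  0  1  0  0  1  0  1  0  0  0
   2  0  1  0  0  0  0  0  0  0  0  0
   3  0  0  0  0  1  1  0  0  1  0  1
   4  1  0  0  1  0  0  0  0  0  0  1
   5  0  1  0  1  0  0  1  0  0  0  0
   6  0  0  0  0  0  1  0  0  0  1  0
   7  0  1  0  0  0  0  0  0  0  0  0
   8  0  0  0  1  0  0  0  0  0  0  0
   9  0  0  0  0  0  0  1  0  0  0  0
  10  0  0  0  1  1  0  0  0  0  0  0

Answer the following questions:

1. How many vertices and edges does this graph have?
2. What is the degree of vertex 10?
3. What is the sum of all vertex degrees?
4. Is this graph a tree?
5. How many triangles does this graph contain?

Count: 11 vertices, 11 edges.
Vertex 10 has neighbors [3, 4], degree = 2.
Handshaking lemma: 2 * 11 = 22.
A tree on 11 vertices has 10 edges. This graph has 11 edges (1 extra). Not a tree.
Number of triangles = 1.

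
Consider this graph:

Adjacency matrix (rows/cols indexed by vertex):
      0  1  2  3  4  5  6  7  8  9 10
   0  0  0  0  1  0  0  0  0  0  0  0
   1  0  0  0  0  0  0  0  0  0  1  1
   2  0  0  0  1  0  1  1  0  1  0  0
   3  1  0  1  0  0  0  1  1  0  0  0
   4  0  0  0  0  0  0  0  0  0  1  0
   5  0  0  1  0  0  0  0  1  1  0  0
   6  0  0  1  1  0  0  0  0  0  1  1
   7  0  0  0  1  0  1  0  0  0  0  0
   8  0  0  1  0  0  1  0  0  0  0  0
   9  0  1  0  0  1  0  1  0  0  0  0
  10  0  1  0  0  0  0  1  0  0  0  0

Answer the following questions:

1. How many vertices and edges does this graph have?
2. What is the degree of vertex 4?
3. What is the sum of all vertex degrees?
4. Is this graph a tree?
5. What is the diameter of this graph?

Count: 11 vertices, 14 edges.
Vertex 4 has neighbors [9], degree = 1.
Handshaking lemma: 2 * 14 = 28.
A tree on 11 vertices has 10 edges. This graph has 14 edges (4 extra). Not a tree.
Diameter (longest shortest path) = 4.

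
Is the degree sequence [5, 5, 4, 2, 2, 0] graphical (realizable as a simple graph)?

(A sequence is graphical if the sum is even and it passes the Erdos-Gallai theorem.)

Sum of degrees = 18. Sum is even but fails Erdos-Gallai. The sequence is NOT graphical.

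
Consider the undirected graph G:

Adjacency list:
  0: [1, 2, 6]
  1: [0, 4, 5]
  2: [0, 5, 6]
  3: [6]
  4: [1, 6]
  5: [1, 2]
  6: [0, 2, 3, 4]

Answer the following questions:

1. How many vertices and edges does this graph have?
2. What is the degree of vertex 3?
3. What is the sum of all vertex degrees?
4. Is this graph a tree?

Count: 7 vertices, 9 edges.
Vertex 3 has neighbors [6], degree = 1.
Handshaking lemma: 2 * 9 = 18.
A tree on 7 vertices has 6 edges. This graph has 9 edges (3 extra). Not a tree.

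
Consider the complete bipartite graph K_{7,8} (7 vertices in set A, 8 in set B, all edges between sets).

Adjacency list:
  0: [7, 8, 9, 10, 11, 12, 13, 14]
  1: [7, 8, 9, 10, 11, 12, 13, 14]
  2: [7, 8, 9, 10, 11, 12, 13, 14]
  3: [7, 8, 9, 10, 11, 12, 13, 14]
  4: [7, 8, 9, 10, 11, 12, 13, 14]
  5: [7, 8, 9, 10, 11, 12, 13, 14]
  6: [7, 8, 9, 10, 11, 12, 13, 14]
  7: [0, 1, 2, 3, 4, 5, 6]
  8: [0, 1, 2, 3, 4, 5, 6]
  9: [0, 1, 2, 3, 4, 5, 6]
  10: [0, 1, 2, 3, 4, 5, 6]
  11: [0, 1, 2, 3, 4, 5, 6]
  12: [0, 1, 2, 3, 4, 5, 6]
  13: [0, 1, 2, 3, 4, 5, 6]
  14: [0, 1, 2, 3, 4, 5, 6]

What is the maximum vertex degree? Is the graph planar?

Set-A vertices have degree 8; set-B vertices have degree 7. Maximum degree = max(7,8) = 8.
K_{7,8} contains K_{3,3} as a subgraph (since both sides have >= 3 vertices); by Kuratowski's theorem it is not planar.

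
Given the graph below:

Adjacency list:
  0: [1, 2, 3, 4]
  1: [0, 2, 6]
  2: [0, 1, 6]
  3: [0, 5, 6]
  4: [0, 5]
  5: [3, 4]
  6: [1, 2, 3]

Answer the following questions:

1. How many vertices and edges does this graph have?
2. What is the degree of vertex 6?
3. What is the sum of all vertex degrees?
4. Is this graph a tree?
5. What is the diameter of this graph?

Count: 7 vertices, 10 edges.
Vertex 6 has neighbors [1, 2, 3], degree = 3.
Handshaking lemma: 2 * 10 = 20.
A tree on 7 vertices has 6 edges. This graph has 10 edges (4 extra). Not a tree.
Diameter (longest shortest path) = 3.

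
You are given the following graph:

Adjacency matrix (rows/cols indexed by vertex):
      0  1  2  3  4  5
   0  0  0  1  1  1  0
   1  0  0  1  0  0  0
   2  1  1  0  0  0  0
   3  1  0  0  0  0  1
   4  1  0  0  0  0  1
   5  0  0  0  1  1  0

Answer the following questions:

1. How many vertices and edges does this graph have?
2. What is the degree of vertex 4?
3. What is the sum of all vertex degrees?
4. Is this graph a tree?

Count: 6 vertices, 6 edges.
Vertex 4 has neighbors [0, 5], degree = 2.
Handshaking lemma: 2 * 6 = 12.
A tree on 6 vertices has 5 edges. This graph has 6 edges (1 extra). Not a tree.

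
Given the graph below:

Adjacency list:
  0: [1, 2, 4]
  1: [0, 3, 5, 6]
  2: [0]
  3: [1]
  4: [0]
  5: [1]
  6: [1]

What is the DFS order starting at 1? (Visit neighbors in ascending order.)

DFS from vertex 1 (neighbors processed in ascending order):
Visit order: 1, 0, 2, 4, 3, 5, 6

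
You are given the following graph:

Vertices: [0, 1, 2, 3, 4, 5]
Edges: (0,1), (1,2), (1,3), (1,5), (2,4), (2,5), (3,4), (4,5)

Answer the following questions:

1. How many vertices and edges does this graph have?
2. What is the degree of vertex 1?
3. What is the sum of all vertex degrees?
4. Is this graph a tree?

Count: 6 vertices, 8 edges.
Vertex 1 has neighbors [0, 2, 3, 5], degree = 4.
Handshaking lemma: 2 * 8 = 16.
A tree on 6 vertices has 5 edges. This graph has 8 edges (3 extra). Not a tree.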